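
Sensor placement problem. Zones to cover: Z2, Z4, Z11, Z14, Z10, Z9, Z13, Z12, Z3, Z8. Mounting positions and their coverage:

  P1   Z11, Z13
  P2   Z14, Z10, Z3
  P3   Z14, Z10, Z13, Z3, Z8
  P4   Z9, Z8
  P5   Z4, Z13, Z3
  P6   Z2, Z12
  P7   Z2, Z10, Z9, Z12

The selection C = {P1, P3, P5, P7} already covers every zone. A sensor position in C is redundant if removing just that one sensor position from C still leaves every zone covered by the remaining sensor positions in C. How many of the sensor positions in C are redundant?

0

Drop P1: Z11 uncovered — not redundant.
Drop P3: Z14, Z8 uncovered — not redundant.
Drop P5: Z4 uncovered — not redundant.
Drop P7: Z2, Z9, Z12 uncovered — not redundant.
None of the sensor positions in C is redundant.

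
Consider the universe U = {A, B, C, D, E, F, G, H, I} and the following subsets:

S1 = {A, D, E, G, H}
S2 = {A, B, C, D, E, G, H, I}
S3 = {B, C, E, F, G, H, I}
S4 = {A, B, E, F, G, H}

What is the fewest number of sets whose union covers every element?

2

S1, S3 together cover {A, B, C, D, E, F, G, H, I} — every element.
No single set contains all 9 elements, so 2 is optimal.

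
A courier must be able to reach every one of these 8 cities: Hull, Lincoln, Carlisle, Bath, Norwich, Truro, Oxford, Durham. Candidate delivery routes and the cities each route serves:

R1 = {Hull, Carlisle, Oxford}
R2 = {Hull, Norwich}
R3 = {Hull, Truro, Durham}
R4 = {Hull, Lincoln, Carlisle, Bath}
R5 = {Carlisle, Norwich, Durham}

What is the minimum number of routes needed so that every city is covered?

4

R1, R2, R3, R4 together cover {Hull, Lincoln, Carlisle, Bath, Norwich, Truro, Oxford, Durham} — every city.
No 3 of the 5 routes cover everything (all 10 triples fall short), so 4 is minimum.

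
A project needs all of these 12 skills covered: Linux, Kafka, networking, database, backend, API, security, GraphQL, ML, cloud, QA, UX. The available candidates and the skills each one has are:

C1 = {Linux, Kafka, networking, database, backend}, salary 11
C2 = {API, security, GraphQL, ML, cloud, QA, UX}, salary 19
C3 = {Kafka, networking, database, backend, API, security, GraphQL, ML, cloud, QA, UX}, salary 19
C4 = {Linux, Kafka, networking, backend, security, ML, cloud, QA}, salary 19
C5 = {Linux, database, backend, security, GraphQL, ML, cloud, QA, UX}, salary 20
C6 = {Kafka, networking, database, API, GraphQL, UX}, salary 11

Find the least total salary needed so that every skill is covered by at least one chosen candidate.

30

C1, C2 cover every skill at salary 11 + 19 = 30.
Any cover uses at least 2 candidates; among all covering selections none totals below 30.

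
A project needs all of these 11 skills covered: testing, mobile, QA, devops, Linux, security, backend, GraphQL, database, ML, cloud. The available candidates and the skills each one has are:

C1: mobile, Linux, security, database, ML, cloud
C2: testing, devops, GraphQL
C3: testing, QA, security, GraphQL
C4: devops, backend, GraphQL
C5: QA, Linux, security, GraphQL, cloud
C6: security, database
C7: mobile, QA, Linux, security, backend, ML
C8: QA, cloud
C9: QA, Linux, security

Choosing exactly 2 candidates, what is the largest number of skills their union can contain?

Choosing C1, C2 covers {testing, mobile, devops, Linux, security, GraphQL, database, ML, cloud} — 9 skills.
No choice of 2 candidates does better; here QA, backend are left uncovered.

9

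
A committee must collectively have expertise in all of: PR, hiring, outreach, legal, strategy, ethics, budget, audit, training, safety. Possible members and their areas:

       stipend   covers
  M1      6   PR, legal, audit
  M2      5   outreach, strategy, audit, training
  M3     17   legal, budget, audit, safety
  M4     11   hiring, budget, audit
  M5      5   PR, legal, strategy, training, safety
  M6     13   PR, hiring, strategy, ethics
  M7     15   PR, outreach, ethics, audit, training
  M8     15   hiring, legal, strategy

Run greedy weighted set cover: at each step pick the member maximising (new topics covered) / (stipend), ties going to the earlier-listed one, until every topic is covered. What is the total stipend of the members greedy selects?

34

Pick 1: M5 adds 5 new (PR, legal, strategy, training, safety) at stipend 5 (ratio 5/5).
Pick 2: M2 adds 2 new (outreach, audit) at stipend 5 (ratio 2/5).
Pick 3: M4 adds 2 new (hiring, budget) at stipend 11 (ratio 2/11).
Pick 4: M6 adds 1 new (ethics) at stipend 13 (ratio 1/13).
Greedy total stipend: 5 + 5 + 11 + 13 = 34. (The true optimum is 31, so greedy overshoots here.)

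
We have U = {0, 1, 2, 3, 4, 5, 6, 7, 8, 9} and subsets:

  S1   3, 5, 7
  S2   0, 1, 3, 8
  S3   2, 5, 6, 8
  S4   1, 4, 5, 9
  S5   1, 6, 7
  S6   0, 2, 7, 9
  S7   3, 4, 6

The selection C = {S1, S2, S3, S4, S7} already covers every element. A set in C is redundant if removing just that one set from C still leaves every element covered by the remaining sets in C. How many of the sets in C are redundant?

1

Drop S1: 7 uncovered — not redundant.
Drop S2: 0 uncovered — not redundant.
Drop S3: 2 uncovered — not redundant.
Drop S4: 9 uncovered — not redundant.
Drop S7: the rest still cover every element — redundant.
1 redundant: S7.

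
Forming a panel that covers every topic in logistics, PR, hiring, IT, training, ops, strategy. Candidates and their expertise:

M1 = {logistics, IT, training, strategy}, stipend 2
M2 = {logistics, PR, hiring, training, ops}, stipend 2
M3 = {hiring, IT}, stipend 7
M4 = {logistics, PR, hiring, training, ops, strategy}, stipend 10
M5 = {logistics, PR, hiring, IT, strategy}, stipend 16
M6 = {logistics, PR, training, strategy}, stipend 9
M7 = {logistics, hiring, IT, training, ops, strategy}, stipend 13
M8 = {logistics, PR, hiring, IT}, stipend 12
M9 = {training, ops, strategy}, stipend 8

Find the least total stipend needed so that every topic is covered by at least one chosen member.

4

M1, M2 cover every topic at stipend 2 + 2 = 4.
Any cover uses at least 2 members; among all covering selections none totals below 4.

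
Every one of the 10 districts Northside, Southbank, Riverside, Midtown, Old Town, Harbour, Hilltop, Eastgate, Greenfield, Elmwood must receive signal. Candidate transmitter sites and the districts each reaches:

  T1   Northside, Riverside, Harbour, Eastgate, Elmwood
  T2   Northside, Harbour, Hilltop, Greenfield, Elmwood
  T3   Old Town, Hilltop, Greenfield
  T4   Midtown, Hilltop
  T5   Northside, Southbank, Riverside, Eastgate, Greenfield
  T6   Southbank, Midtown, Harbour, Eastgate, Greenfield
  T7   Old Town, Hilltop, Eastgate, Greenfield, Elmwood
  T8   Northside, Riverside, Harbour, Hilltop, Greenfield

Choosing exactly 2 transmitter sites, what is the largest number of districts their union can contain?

8

Choosing T1, T3 covers {Northside, Riverside, Old Town, Harbour, Hilltop, Eastgate, Greenfield, Elmwood} — 8 districts.
No choice of 2 transmitter sites does better; here Southbank, Midtown are left uncovered.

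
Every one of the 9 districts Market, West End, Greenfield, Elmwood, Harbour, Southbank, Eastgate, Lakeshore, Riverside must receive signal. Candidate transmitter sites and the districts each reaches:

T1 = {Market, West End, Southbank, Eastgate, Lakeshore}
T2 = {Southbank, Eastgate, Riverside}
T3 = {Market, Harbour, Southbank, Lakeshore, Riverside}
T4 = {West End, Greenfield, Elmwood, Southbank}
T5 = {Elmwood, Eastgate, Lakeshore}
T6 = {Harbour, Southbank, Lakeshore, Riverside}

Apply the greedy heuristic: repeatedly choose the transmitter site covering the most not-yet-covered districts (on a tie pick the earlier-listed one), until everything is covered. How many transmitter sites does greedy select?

Pick 1: T1 covers 5 new districts (Market, West End, Southbank, Eastgate, Lakeshore).
Pick 2: T3 covers 2 new districts (Harbour, Riverside).
Pick 3: T4 covers 2 new districts (Greenfield, Elmwood).
Greedy uses 3 transmitter sites.

3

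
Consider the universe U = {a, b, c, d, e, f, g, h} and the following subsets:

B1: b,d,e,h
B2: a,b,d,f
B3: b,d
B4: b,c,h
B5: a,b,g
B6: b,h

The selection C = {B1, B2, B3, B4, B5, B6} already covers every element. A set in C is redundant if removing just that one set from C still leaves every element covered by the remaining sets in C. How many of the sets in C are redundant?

Drop B1: e uncovered — not redundant.
Drop B2: f uncovered — not redundant.
Drop B3: the rest still cover every element — redundant.
Drop B4: c uncovered — not redundant.
Drop B5: g uncovered — not redundant.
Drop B6: the rest still cover every element — redundant.
2 redundant: B3, B6.

2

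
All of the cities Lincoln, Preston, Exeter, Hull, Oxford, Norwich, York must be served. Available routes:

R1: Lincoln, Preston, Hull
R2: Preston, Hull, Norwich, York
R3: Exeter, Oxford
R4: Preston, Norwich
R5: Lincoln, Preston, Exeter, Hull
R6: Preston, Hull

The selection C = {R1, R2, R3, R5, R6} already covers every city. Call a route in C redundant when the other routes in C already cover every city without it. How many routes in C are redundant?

Drop R1: the rest still cover every city — redundant.
Drop R2: Norwich, York uncovered — not redundant.
Drop R3: Oxford uncovered — not redundant.
Drop R5: the rest still cover every city — redundant.
Drop R6: the rest still cover every city — redundant.
3 redundant: R1, R5, R6.

3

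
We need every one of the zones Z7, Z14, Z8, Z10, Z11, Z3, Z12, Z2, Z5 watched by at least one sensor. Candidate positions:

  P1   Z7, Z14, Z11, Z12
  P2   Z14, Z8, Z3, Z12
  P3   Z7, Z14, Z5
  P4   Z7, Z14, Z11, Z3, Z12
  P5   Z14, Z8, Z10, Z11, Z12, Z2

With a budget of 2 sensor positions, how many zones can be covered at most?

Choosing P3, P5 covers {Z7, Z14, Z8, Z10, Z11, Z12, Z2, Z5} — 8 zones.
No choice of 2 sensor positions does better; here Z3 is left uncovered.

8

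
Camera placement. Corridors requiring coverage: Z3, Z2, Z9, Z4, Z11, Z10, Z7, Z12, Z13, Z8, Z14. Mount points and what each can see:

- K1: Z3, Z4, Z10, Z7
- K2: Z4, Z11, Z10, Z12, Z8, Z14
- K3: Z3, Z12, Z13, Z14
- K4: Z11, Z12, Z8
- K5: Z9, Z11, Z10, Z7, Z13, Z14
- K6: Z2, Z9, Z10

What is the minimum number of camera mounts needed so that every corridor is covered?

K1, K2, K3, K6 together cover {Z3, Z2, Z9, Z4, Z11, Z10, Z7, Z12, Z13, Z8, Z14} — every corridor.
No 3 of the 6 camera mounts cover everything (all 20 triples fall short), so 4 is minimum.

4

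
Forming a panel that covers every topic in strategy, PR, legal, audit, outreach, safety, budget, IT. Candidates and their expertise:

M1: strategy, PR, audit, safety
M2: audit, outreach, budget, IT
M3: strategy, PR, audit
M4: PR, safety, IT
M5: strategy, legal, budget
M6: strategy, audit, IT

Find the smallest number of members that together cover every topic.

3

M1, M2, M5 together cover {strategy, PR, legal, audit, outreach, safety, budget, IT} — every topic.
No 2 of the 6 members cover everything (all 15 pairs fall short), so 3 is minimum.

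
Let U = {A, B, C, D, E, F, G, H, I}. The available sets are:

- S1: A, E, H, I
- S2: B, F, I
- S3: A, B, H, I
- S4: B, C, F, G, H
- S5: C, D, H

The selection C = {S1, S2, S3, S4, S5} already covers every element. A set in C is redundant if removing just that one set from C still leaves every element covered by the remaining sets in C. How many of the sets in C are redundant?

2

Drop S1: E uncovered — not redundant.
Drop S2: the rest still cover every element — redundant.
Drop S3: the rest still cover every element — redundant.
Drop S4: G uncovered — not redundant.
Drop S5: D uncovered — not redundant.
2 redundant: S2, S3.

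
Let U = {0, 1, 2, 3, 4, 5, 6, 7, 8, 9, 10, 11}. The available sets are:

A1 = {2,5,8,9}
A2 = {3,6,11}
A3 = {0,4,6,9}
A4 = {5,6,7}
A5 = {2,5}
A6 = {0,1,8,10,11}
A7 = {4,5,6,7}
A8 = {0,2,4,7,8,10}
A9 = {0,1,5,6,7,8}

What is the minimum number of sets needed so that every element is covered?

A1, A2, A6, A7 together cover {0, 1, 2, 3, 4, 5, 6, 7, 8, 9, 10, 11} — every element.
No 3 of the 9 sets cover everything (all 84 triples fall short), so 4 is minimum.

4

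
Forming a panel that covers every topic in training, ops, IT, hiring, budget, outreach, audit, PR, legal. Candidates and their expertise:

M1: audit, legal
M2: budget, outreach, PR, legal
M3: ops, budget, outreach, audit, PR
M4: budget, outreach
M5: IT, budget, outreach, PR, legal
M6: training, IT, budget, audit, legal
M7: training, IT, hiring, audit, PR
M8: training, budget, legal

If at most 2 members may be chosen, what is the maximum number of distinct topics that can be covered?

Choosing M2, M7 covers {training, IT, hiring, budget, outreach, audit, PR, legal} — 8 topics.
No choice of 2 members does better; here ops is left uncovered.

8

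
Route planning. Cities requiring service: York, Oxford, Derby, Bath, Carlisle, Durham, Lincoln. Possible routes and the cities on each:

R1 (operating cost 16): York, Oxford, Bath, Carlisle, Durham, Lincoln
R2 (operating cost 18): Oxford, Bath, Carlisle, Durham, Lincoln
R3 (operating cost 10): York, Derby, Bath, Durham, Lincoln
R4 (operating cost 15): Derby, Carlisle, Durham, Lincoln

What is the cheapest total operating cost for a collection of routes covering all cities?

26

R1, R3 cover every city at operating cost 16 + 10 = 26.
Any cover uses at least 2 routes; among all covering selections none totals below 26.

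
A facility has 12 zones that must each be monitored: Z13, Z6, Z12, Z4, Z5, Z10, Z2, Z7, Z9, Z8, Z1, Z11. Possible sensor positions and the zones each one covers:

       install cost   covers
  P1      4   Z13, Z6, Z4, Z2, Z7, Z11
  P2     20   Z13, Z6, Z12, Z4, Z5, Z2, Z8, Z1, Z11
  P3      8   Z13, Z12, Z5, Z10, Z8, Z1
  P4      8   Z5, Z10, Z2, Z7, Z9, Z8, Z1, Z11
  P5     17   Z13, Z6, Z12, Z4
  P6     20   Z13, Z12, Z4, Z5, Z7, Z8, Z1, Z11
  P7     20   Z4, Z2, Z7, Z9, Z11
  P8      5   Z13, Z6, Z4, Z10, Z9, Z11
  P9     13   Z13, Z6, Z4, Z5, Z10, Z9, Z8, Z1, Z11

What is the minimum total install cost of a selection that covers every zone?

17

P1, P3, P8 cover every zone at install cost 4 + 8 + 5 = 17.
Any cover uses at least 2 sensor positions; among all covering selections none totals below 17.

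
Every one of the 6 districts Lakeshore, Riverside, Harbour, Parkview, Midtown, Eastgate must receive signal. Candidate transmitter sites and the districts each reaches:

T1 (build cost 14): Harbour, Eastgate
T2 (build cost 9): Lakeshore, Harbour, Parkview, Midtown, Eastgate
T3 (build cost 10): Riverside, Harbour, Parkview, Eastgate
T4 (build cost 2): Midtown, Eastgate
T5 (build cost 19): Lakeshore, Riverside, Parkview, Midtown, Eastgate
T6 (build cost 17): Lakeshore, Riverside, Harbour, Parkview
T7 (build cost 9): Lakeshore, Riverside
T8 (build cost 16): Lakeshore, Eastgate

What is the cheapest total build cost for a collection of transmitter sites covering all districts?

18

T2, T7 cover every district at build cost 9 + 9 = 18.
Any cover uses at least 2 transmitter sites; among all covering selections none totals below 18.
Greedy by coverage-per-build cost would pick T4, T2, T7 for 20 — worse than the optimum 18.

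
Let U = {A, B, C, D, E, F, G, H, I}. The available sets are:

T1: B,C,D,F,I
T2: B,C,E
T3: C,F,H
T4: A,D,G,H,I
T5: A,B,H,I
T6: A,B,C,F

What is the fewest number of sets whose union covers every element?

3

T1, T2, T4 together cover {A, B, C, D, E, F, G, H, I} — every element.
No 2 of the 6 sets cover everything (all 15 pairs fall short), so 3 is minimum.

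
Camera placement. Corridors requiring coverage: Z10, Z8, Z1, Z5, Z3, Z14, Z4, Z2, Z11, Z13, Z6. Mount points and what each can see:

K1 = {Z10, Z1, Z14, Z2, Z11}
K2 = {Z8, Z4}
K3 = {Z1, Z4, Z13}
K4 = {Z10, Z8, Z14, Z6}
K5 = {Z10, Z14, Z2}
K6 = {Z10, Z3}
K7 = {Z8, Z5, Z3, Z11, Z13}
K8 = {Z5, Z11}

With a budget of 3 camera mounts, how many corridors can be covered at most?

Choosing K1, K2, K7 covers {Z10, Z8, Z1, Z5, Z3, Z14, Z4, Z2, Z11, Z13} — 10 corridors.
No choice of 3 camera mounts does better; here Z6 is left uncovered.

10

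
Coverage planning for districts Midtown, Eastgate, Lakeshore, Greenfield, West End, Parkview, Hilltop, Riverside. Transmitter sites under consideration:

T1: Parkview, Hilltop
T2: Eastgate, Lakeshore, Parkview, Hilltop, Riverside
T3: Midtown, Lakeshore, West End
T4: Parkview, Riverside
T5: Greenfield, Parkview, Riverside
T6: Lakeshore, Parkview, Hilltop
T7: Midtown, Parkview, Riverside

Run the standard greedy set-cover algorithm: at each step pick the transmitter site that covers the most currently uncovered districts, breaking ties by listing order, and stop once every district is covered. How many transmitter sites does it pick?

Pick 1: T2 covers 5 new districts (Eastgate, Lakeshore, Parkview, Hilltop, Riverside).
Pick 2: T3 covers 2 new districts (Midtown, West End).
Pick 3: T5 covers 1 new districts (Greenfield).
Greedy uses 3 transmitter sites.

3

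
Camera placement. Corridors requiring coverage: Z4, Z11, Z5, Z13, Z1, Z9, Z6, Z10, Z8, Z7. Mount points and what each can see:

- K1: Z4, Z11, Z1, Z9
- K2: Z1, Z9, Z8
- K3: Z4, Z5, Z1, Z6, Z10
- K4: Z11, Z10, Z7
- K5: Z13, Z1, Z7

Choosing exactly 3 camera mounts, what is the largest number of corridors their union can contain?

9

Choosing K1, K3, K5 covers {Z4, Z11, Z5, Z13, Z1, Z9, Z6, Z10, Z7} — 9 corridors.
No choice of 3 camera mounts does better; here Z8 is left uncovered.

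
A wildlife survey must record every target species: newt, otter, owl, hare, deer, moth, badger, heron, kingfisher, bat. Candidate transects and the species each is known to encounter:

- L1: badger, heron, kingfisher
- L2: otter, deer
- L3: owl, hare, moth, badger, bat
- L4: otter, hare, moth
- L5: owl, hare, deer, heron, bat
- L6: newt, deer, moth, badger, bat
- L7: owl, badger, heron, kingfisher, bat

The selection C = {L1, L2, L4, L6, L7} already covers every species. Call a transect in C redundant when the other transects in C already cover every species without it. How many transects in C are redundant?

2

Drop L1: the rest still cover every species — redundant.
Drop L2: the rest still cover every species — redundant.
Drop L4: hare uncovered — not redundant.
Drop L6: newt uncovered — not redundant.
Drop L7: owl uncovered — not redundant.
2 redundant: L1, L2.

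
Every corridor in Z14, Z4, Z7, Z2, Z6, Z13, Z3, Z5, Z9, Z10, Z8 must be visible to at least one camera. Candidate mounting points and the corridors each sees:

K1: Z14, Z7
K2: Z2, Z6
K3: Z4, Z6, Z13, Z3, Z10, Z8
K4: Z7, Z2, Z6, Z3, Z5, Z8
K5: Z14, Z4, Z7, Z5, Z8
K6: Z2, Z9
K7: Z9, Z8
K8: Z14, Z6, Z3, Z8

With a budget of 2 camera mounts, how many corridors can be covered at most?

Choosing K3, K4 covers {Z4, Z7, Z2, Z6, Z13, Z3, Z5, Z10, Z8} — 9 corridors.
No choice of 2 camera mounts does better; here Z14, Z9 are left uncovered.

9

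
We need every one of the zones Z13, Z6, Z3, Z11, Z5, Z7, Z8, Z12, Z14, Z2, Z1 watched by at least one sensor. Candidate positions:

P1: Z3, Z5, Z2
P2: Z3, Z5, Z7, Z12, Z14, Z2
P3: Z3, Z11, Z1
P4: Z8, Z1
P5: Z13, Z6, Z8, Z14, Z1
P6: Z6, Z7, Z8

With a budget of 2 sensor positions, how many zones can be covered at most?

Choosing P2, P5 covers {Z13, Z6, Z3, Z5, Z7, Z8, Z12, Z14, Z2, Z1} — 10 zones.
No choice of 2 sensor positions does better; here Z11 is left uncovered.

10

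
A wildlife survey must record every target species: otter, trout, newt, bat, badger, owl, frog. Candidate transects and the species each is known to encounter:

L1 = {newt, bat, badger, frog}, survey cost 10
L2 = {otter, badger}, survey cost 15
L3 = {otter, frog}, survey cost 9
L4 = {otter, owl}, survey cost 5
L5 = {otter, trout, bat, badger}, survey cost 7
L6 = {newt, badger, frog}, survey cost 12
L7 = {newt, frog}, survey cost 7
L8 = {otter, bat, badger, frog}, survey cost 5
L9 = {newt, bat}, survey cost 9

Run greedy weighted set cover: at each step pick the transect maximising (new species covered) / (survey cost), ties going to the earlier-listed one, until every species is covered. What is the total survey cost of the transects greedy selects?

24

Pick 1: L8 adds 4 new (otter, bat, badger, frog) at survey cost 5 (ratio 4/5).
Pick 2: L4 adds 1 new (owl) at survey cost 5 (ratio 1/5).
Pick 3: L5 adds 1 new (trout) at survey cost 7 (ratio 1/7).
Pick 4: L7 adds 1 new (newt) at survey cost 7 (ratio 1/7).
Greedy total survey cost: 5 + 5 + 7 + 7 = 24. (The true optimum is 19, so greedy overshoots here.)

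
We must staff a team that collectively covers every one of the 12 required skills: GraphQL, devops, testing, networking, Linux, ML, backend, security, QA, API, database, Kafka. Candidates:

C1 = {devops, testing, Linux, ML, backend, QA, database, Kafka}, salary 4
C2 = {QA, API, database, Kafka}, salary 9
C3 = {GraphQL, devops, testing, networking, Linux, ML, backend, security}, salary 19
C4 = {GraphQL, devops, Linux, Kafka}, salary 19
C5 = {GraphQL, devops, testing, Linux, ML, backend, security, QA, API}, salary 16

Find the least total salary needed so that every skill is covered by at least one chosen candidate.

28

C2, C3 cover every skill at salary 9 + 19 = 28.
Any cover uses at least 2 candidates; among all covering selections none totals below 28.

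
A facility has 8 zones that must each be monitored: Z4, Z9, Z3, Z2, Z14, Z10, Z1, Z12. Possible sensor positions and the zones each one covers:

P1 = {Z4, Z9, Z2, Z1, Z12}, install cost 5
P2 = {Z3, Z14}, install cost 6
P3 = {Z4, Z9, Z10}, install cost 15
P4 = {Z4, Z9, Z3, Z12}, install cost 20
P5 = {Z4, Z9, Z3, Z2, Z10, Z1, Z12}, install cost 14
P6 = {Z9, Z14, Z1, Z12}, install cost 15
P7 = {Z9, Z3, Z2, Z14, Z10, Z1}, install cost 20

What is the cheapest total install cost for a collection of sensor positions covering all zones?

20

P2, P5 cover every zone at install cost 6 + 14 = 20.
Any cover uses at least 2 sensor positions; among all covering selections none totals below 20.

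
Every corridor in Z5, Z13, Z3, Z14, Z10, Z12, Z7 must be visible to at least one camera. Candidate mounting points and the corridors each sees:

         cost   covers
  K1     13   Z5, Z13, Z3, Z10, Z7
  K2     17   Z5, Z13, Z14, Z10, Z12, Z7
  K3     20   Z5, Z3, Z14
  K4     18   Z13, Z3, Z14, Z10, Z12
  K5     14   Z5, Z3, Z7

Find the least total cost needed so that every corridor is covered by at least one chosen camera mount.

30

K1, K2 cover every corridor at cost 13 + 17 = 30.
Any cover uses at least 2 camera mounts; among all covering selections none totals below 30.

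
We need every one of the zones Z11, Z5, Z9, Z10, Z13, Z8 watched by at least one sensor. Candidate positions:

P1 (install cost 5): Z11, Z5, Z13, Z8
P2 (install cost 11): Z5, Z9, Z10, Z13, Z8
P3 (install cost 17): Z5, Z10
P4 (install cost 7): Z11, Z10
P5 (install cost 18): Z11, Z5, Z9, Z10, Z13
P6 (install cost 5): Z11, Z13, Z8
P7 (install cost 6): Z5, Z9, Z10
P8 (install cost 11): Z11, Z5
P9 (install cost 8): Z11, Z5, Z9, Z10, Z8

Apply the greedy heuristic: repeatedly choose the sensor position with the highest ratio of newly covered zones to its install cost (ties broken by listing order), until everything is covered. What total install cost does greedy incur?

Pick 1: P1 adds 4 new (Z11, Z5, Z13, Z8) at install cost 5 (ratio 4/5).
Pick 2: P7 adds 2 new (Z9, Z10) at install cost 6 (ratio 2/6).
Greedy total install cost: 5 + 6 = 11.

11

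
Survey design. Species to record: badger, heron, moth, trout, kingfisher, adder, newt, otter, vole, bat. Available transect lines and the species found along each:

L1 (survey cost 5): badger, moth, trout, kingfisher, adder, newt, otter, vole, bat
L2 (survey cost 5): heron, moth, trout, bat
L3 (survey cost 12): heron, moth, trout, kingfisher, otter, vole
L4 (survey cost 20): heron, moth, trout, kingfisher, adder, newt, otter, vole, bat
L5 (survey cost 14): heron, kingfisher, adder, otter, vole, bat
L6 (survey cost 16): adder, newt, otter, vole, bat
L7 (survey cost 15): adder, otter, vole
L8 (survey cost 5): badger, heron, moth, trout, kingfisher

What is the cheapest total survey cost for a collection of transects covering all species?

L1, L2 cover every species at survey cost 5 + 5 = 10.
Any cover uses at least 2 transects; among all covering selections none totals below 10.

10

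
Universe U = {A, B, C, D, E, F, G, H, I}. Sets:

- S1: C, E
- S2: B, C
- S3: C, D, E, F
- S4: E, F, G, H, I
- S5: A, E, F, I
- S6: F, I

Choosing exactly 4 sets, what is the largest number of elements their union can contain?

9

Choosing S2, S3, S4, S5 covers {A, B, C, D, E, F, G, H, I} — 9 elements.
That is all 9 elements.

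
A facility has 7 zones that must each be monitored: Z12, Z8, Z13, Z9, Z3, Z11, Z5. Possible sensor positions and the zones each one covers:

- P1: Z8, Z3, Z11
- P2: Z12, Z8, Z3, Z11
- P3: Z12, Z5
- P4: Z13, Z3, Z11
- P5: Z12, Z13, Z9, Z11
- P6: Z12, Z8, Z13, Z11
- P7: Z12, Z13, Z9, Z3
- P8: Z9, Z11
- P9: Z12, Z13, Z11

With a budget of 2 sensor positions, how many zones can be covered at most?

Choosing P1, P5 covers {Z12, Z8, Z13, Z9, Z3, Z11} — 6 zones.
No choice of 2 sensor positions does better; here Z5 is left uncovered.

6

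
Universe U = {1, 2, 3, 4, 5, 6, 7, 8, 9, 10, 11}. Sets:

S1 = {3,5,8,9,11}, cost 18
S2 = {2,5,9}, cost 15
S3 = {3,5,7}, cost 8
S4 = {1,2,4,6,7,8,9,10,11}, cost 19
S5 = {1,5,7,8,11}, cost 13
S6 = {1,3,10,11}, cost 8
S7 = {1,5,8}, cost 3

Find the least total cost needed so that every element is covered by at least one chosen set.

S3, S4 cover every element at cost 8 + 19 = 27.
Any cover uses at least 2 sets; among all covering selections none totals below 27.
Greedy by coverage-per-cost would pick S7, S6, S4 for 30 — worse than the optimum 27.

27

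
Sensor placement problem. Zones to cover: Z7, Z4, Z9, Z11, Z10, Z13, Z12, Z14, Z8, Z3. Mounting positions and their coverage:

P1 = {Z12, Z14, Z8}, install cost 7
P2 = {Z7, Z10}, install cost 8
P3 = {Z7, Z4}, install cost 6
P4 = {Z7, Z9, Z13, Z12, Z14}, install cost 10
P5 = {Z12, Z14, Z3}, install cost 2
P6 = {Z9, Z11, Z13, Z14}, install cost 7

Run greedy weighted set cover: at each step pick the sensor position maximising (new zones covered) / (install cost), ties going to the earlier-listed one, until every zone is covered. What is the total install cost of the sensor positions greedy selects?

Pick 1: P5 adds 3 new (Z12, Z14, Z3) at install cost 2 (ratio 3/2).
Pick 2: P6 adds 3 new (Z9, Z11, Z13) at install cost 7 (ratio 3/7).
Pick 3: P3 adds 2 new (Z7, Z4) at install cost 6 (ratio 2/6).
Pick 4: P1 adds 1 new (Z8) at install cost 7 (ratio 1/7).
Pick 5: P2 adds 1 new (Z10) at install cost 8 (ratio 1/8).
Greedy total install cost: 2 + 7 + 6 + 7 + 8 = 30.

30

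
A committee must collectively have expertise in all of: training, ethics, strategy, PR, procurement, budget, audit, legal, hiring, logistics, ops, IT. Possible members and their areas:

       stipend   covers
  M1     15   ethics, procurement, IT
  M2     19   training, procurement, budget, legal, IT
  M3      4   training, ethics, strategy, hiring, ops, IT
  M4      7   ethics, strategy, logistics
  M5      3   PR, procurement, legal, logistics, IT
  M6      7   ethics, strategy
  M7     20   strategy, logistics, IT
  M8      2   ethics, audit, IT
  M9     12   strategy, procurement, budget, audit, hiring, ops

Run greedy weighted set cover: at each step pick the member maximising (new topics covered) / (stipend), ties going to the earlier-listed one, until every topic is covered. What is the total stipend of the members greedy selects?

21

Pick 1: M5 adds 5 new (PR, procurement, legal, logistics, IT) at stipend 3 (ratio 5/3).
Pick 2: M3 adds 5 new (training, ethics, strategy, hiring, ops) at stipend 4 (ratio 5/4).
Pick 3: M8 adds 1 new (audit) at stipend 2 (ratio 1/2).
Pick 4: M9 adds 1 new (budget) at stipend 12 (ratio 1/12).
Greedy total stipend: 3 + 4 + 2 + 12 = 21. (The true optimum is 19, so greedy overshoots here.)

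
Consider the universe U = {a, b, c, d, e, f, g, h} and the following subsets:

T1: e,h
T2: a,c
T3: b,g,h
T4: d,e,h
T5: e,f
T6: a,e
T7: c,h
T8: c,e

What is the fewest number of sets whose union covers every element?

4

T2, T3, T4, T5 together cover {a, b, c, d, e, f, g, h} — every element.
No 3 of the 8 sets cover everything (all 56 triples fall short), so 4 is minimum.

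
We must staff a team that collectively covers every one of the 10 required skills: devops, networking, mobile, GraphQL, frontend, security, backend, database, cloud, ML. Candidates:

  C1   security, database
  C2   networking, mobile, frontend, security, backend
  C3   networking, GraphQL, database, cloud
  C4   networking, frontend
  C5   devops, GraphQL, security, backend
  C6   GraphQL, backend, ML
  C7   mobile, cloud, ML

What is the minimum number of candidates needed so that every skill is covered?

C1, C2, C5, C7 together cover {devops, networking, mobile, GraphQL, frontend, security, backend, database, cloud, ML} — every skill.
No 3 of the 7 candidates cover everything (all 35 triples fall short), so 4 is minimum.

4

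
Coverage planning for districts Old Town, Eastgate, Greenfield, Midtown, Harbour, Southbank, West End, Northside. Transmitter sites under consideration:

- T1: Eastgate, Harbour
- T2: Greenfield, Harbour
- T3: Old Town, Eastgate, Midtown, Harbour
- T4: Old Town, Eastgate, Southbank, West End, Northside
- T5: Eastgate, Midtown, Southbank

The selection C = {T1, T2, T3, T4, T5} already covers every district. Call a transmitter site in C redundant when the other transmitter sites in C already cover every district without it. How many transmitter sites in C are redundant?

3

Drop T1: the rest still cover every district — redundant.
Drop T2: Greenfield uncovered — not redundant.
Drop T3: the rest still cover every district — redundant.
Drop T4: West End, Northside uncovered — not redundant.
Drop T5: the rest still cover every district — redundant.
3 redundant: T1, T3, T5.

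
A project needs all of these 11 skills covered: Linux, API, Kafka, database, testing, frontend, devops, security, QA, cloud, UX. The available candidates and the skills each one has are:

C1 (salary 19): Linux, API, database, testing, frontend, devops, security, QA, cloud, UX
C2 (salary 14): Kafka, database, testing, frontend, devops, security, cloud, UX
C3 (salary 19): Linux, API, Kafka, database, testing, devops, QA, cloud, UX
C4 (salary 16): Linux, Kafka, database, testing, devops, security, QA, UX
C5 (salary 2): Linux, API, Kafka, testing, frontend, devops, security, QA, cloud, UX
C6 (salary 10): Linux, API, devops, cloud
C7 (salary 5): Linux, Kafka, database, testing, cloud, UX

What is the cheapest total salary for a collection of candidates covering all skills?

7

C5, C7 cover every skill at salary 2 + 5 = 7.
Any cover uses at least 2 candidates; among all covering selections none totals below 7.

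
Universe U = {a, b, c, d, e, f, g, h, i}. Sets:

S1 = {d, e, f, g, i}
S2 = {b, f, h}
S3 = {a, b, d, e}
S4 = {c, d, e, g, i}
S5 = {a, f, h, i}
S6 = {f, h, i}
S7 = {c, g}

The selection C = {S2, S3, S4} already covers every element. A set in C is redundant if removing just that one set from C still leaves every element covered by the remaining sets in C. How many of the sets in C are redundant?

Drop S2: f, h uncovered — not redundant.
Drop S3: a uncovered — not redundant.
Drop S4: c, g, i uncovered — not redundant.
None of the sets in C is redundant.

0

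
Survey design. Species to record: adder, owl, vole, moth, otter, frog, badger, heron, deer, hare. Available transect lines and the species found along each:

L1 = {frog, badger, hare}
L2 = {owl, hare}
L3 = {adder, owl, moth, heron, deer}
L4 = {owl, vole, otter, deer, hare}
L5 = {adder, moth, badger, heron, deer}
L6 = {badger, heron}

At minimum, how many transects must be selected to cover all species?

L1, L3, L4 together cover {adder, owl, vole, moth, otter, frog, badger, heron, deer, hare} — every species.
No 2 of the 6 transects cover everything (all 15 pairs fall short), so 3 is minimum.

3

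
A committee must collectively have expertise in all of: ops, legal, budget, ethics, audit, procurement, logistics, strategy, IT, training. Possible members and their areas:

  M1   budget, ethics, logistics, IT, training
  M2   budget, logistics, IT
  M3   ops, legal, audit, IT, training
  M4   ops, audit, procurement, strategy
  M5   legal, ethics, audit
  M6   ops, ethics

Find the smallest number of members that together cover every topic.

M1, M3, M4 together cover {ops, legal, budget, ethics, audit, procurement, logistics, strategy, IT, training} — every topic.
No 2 of the 6 members cover everything (all 15 pairs fall short), so 3 is minimum.

3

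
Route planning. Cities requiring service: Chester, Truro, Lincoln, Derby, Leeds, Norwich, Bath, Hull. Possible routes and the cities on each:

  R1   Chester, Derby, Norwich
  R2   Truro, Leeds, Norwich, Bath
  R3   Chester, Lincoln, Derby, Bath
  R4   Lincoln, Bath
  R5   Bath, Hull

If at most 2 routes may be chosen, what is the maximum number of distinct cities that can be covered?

Choosing R2, R3 covers {Chester, Truro, Lincoln, Derby, Leeds, Norwich, Bath} — 7 cities.
No choice of 2 routes does better; here Hull is left uncovered.

7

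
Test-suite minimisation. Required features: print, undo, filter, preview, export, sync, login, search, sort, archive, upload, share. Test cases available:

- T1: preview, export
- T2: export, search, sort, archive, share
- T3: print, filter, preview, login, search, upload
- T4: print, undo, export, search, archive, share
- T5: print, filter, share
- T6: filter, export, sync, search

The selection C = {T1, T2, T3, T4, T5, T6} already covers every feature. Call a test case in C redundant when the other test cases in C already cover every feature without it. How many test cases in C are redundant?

Drop T1: the rest still cover every feature — redundant.
Drop T2: sort uncovered — not redundant.
Drop T3: login, upload uncovered — not redundant.
Drop T4: undo uncovered — not redundant.
Drop T5: the rest still cover every feature — redundant.
Drop T6: sync uncovered — not redundant.
2 redundant: T1, T5.

2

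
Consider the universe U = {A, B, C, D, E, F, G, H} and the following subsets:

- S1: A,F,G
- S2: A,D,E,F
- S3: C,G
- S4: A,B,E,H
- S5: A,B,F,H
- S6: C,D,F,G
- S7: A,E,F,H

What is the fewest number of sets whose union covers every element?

S4, S6 together cover {A, B, C, D, E, F, G, H} — every element.
No single set contains all 8 elements, so 2 is optimal.
Greedy (largest uncovered first) would take S2, S3, S4 — 3 sets — but 2 suffice.

2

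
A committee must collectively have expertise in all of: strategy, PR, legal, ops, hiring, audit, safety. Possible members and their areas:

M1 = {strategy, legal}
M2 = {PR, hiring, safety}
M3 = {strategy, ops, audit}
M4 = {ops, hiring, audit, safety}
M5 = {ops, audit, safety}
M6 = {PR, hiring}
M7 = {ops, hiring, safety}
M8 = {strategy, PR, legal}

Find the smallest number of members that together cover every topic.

M4, M8 together cover {strategy, PR, legal, ops, hiring, audit, safety} — every topic.
No single member contains all 7 topics, so 2 is optimal.

2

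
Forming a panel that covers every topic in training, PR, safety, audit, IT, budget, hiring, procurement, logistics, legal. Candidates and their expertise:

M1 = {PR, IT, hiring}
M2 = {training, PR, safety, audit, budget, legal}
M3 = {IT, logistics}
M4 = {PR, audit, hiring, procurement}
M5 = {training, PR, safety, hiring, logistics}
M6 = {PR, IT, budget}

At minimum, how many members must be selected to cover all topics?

M2, M3, M4 together cover {training, PR, safety, audit, IT, budget, hiring, procurement, logistics, legal} — every topic.
No 2 of the 6 members cover everything (all 15 pairs fall short), so 3 is minimum.

3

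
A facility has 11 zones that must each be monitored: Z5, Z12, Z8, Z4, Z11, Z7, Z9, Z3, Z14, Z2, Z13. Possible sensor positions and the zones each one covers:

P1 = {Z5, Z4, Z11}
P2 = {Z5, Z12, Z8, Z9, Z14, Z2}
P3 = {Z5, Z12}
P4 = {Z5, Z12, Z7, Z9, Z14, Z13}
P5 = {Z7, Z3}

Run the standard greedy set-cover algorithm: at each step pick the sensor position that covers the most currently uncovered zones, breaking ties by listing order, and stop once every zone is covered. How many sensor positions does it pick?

4

Pick 1: P2 covers 6 new zones (Z5, Z12, Z8, Z9, Z14, Z2).
Pick 2: P1 covers 2 new zones (Z4, Z11).
Pick 3: P4 covers 2 new zones (Z7, Z13).
Pick 4: P5 covers 1 new zones (Z3).
Greedy uses 4 sensor positions.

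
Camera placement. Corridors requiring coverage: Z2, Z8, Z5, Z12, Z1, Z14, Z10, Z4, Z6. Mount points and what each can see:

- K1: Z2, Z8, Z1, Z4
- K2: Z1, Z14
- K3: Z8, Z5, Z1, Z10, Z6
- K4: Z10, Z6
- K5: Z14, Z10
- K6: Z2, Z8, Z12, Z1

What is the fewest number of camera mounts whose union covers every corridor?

4

K1, K2, K3, K6 together cover {Z2, Z8, Z5, Z12, Z1, Z14, Z10, Z4, Z6} — every corridor.
No 3 of the 6 camera mounts cover everything (all 20 triples fall short), so 4 is minimum.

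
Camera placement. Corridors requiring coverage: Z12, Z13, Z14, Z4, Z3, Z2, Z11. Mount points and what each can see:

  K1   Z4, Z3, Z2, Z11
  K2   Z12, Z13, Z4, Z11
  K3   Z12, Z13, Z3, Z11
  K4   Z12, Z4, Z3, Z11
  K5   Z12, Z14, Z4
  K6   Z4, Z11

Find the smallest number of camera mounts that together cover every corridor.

K1, K2, K5 together cover {Z12, Z13, Z14, Z4, Z3, Z2, Z11} — every corridor.
No 2 of the 6 camera mounts cover everything (all 15 pairs fall short), so 3 is minimum.

3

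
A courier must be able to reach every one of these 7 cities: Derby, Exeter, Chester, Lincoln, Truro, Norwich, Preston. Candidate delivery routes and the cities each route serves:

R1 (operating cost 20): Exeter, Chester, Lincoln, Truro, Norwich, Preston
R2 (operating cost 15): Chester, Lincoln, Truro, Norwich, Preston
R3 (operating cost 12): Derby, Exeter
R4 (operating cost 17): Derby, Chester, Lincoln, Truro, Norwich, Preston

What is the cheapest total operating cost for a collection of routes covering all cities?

27

R2, R3 cover every city at operating cost 15 + 12 = 27.
Any cover uses at least 2 routes; among all covering selections none totals below 27.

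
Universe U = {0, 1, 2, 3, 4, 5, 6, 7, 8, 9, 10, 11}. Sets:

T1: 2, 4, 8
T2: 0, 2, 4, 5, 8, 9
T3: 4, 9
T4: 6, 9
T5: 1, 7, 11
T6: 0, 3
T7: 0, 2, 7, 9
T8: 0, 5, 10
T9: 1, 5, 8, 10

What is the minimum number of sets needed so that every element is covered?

T1, T4, T5, T6, T8 together cover {0, 1, 2, 3, 4, 5, 6, 7, 8, 9, 10, 11} — every element.
No 4 of the 9 sets cover everything (all 126 size-4 selections fall short), so 5 is minimum.

5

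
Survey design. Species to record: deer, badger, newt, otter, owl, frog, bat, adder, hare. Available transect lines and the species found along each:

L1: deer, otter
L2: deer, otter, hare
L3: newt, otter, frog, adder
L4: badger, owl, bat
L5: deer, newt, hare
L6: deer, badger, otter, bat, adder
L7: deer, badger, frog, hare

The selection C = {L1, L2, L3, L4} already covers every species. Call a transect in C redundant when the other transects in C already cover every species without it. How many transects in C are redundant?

Drop L1: the rest still cover every species — redundant.
Drop L2: hare uncovered — not redundant.
Drop L3: newt, frog, adder uncovered — not redundant.
Drop L4: badger, owl, bat uncovered — not redundant.
1 redundant: L1.

1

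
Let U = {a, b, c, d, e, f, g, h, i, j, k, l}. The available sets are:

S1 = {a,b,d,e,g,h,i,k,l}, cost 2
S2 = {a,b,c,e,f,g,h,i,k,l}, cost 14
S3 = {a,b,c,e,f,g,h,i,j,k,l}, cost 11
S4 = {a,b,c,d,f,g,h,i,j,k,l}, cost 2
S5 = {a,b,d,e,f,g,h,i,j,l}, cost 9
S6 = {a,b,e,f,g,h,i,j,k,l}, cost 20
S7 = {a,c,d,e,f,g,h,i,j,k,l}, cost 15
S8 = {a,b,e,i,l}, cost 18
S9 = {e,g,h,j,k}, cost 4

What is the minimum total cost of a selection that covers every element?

S1, S4 cover every element at cost 2 + 2 = 4.
Any cover uses at least 2 sets; among all covering selections none totals below 4.

4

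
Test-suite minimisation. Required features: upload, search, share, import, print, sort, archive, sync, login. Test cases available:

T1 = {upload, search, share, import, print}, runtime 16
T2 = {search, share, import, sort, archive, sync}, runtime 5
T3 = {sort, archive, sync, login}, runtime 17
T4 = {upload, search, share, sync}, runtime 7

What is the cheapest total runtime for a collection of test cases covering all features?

33

T1, T3 cover every feature at runtime 16 + 17 = 33.
Any cover uses at least 2 test cases; among all covering selections none totals below 33.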